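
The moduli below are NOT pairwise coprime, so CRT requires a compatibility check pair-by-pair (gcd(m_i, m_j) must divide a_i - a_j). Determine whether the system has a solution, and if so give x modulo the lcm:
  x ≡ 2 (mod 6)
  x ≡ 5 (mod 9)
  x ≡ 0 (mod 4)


Moduli 6, 9, 4 are not pairwise coprime, so CRT works modulo lcm(m_i) when all pairwise compatibility conditions hold.
Pairwise compatibility: gcd(m_i, m_j) must divide a_i - a_j for every pair.
Merge one congruence at a time:
  Start: x ≡ 2 (mod 6).
  Combine with x ≡ 5 (mod 9): gcd(6, 9) = 3; 5 - 2 = 3, which IS divisible by 3, so compatible.
    Write x = 2 + 6·t and substitute into x ≡ 5 (mod 9): 6·t ≡ 5 − 2 = 3 (mod 9).
    Divide the congruence (and modulus) by g = 3: 2·t ≡ 1 (mod 3).
    The inverse of 2 mod 3 is 2 (since 2·2 = 4 = 1·3 + 1), so t ≡ 2·1 = 2 ≡ 2 (mod 3).
    Then x = 2 + 6·2 = 14, valid modulo lcm(6, 9) = 18: x ≡ 14 (mod 18).
  Combine with x ≡ 0 (mod 4): gcd(18, 4) = 2; 0 - 14 = -14, which IS divisible by 2, so compatible.
    Write x = 14 + 18·t and substitute into x ≡ 0 (mod 4): 18·t ≡ 0 − 14 = -14 (mod 4).
    Divide the congruence (and modulus) by g = 2: 9·t ≡ -7 (mod 2).
    Reduce coefficients mod 2: 1·t ≡ 1 (mod 2).
    So t ≡ 1 (mod 2).
    Then x = 14 + 18·1 = 32, valid modulo lcm(18, 4) = 36: x ≡ 32 (mod 36).
Verify: 32 mod 6 = 2, 32 mod 9 = 5, 32 mod 4 = 0.

x ≡ 32 (mod 36).


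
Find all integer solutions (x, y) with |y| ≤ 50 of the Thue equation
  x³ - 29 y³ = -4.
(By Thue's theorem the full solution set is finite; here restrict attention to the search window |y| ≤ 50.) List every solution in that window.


The equation is x³ - 29y³ = -4. For fixed y, x³ = 29·y³ − 4, so a solution requires the RHS to be a perfect cube.
Strategy: iterate y from -50 to 50, compute RHS = 29·y³ − 4, and check whether it is a (positive or negative) perfect cube.
Check small values of y:
  y = 0: RHS = -4 is not a perfect cube.
  y = 1: RHS = 25 is not a perfect cube.
  y = -1: RHS = -33 is not a perfect cube.
  y = 2: RHS = 228 is not a perfect cube.
  y = -2: RHS = -236 is not a perfect cube.
  y = 3: RHS = 779 is not a perfect cube.
  y = -3: RHS = -787 is not a perfect cube.
Continuing the search up to |y| = 50 finds no solutions either.
No (x, y) in the scanned range satisfies the equation.

No integer solutions with |y| ≤ 50.


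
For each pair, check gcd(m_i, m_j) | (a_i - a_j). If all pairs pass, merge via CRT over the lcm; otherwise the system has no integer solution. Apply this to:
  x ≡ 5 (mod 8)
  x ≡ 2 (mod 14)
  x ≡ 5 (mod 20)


Moduli 8, 14, 20 are not pairwise coprime, so CRT works modulo lcm(m_i) when all pairwise compatibility conditions hold.
Pairwise compatibility: gcd(m_i, m_j) must divide a_i - a_j for every pair.
Merge one congruence at a time:
  Start: x ≡ 5 (mod 8).
  Combine with x ≡ 2 (mod 14): gcd(8, 14) = 2, and 2 - 5 = -3 is NOT divisible by 2.
    ⇒ system is inconsistent (no integer solution).

No solution (the system is inconsistent).


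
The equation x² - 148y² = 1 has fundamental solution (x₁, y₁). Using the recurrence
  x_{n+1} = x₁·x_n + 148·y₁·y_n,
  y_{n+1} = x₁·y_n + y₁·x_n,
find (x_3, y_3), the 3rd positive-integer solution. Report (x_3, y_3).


Step 1: Find the fundamental solution (x₁, y₁) of x² - 148y² = 1.
  Expand √148 as a continued fraction. a₀ = ⌊√148⌋ = 12; iterate m_{k+1} = d_k·a_k − m_k, d_{k+1} = (148 − m_{k+1}²)/d_k, a_{k+1} = ⌊(a₀ + m_{k+1})/d_{k+1}⌋ (starting m₀ = 0, d₀ = 1), with convergents p_k = a_k·p_{k-1} + p_{k-2}, q_k = a_k·q_{k-1} + q_{k-2} (p₋₁ = 1, q₋₁ = 0):
  k = 0: a₀ = 12; p₀/q₀ = 12/1; p₀² − 148·q₀² = 144 − 148 = -4.
  k = 1: m = 12, d = 4, a = ⌊(12 + 12)/4⌋ = 6; p/q = (6·12 + 1)/(6·1 + 0) = 73/6; p² − 148·q² = 5329 − 5328 = 1.
  The first convergent with p² − 148·q² = 1 gives the fundamental solution (x₁, y₁) = (73, 6).
Step 2: Apply the recurrence (x_{n+1}, y_{n+1}) = (x₁x_n + 148y₁y_n, x₁y_n + y₁x_n) repeatedly.
  From (x_1, y_1) = (73, 6): x_2 = 73·73 + 148·6·6 = 10657; y_2 = 73·6 + 6·73 = 876.
  From (x_2, y_2) = (10657, 876): x_3 = 73·10657 + 148·6·876 = 1555849; y_3 = 73·876 + 6·10657 = 127890.
Step 3: Verify x_3² - 148·y_3² = 2420666110801 - 2420666110800 = 1 (should be 1). ✓

(x_1, y_1) = (73, 6); (x_3, y_3) = (1555849, 127890).


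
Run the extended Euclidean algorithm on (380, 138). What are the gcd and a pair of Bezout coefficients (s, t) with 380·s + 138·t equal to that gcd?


Euclidean algorithm on (380, 138) — divide until remainder is 0:
  380 = 2 · 138 + 104
  138 = 1 · 104 + 34
  104 = 3 · 34 + 2
  34 = 17 · 2 + 0
gcd(380, 138) = 2.
Track Bezout coefficients alongside the remainders: start with r₀ = 380 = a·1 + b·0 (s = 1, t = 0) and r₁ = 138 = a·0 + b·1 (s = 0, t = 1); each new remainder r_{k+1} = r_{k-1} − q_k·r_k inherits s_{k+1} = s_{k-1} − q_k·s_k, t_{k+1} = t_{k-1} − q_k·t_k, so r_k = a·s_k + b·t_k at every step:
  q = 2: r = 104, s = 1 − 2·0 = 1, t = 0 − 2·1 = -2  (check: 380·1 + 138·(-2) = 104)
  q = 1: r = 34, s = 0 − 1·1 = -1, t = 1 − 1·(-2) = 3  (check: 380·(-1) + 138·3 = 34)
  q = 3: r = 2, s = 1 − 3·(-1) = 4, t = -2 − 3·3 = -11  (check: 380·4 + 138·(-11) = 2)
The row with r = 2 (the gcd) gives the Bezout coefficients s = 4, t = -11.
Result: 380 · (4) + 138 · (-11) = 2.

gcd(380, 138) = 2; s = 4, t = -11 (check: 380·4 + 138·(-11) = 2).


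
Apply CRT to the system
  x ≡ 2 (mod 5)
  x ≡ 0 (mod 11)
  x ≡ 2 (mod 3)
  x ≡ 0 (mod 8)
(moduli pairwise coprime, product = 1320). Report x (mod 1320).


Product of moduli M = 5 · 11 · 3 · 8 = 1320.
Merge one congruence at a time:
  Start: x ≡ 2 (mod 5).
  Combine with x ≡ 0 (mod 11); new modulus lcm = 55.
    Write x = 2 + 5·t and substitute into x ≡ 0 (mod 11): 5·t ≡ 0 − 2 = -2 (mod 11).
    Reduce coefficients mod 11: 5·t ≡ 9 (mod 11).
    The inverse of 5 mod 11 is 9 (since 5·9 = 45 = 4·11 + 1), so t ≡ 9·9 = 81 ≡ 4 (mod 11).
    Then x = 2 + 5·4 = 22, valid modulo lcm(5, 11) = 55: x ≡ 22 (mod 55).
  Combine with x ≡ 2 (mod 3); new modulus lcm = 165.
    Write x = 22 + 55·t and substitute into x ≡ 2 (mod 3): 55·t ≡ 2 − 22 = -20 (mod 3).
    Reduce coefficients mod 3: 1·t ≡ 1 (mod 3).
    So t ≡ 1 (mod 3).
    Then x = 22 + 55·1 = 77, valid modulo lcm(55, 3) = 165: x ≡ 77 (mod 165).
  Combine with x ≡ 0 (mod 8); new modulus lcm = 1320.
    Write x = 77 + 165·t and substitute into x ≡ 0 (mod 8): 165·t ≡ 0 − 77 = -77 (mod 8).
    Reduce coefficients mod 8: 5·t ≡ 3 (mod 8).
    The inverse of 5 mod 8 is 5 (since 5·5 = 25 = 3·8 + 1), so t ≡ 5·3 = 15 ≡ 7 (mod 8).
    Then x = 77 + 165·7 = 1232, valid modulo lcm(165, 8) = 1320: x ≡ 1232 (mod 1320).
Verify against each original: 1232 mod 5 = 2, 1232 mod 11 = 0, 1232 mod 3 = 2, 1232 mod 8 = 0.

x ≡ 1232 (mod 1320).


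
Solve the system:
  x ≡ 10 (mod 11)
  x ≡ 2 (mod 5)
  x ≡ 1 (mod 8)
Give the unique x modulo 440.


Moduli 11, 5, 8 are pairwise coprime; by CRT there is a unique solution modulo M = 11 · 5 · 8 = 440.
Solve pairwise, accumulating the modulus:
  Start with x ≡ 10 (mod 11).
  Combine with x ≡ 2 (mod 5): since gcd(11, 5) = 1, we get a unique residue mod 55.
    Write x = 10 + 11·t and substitute into x ≡ 2 (mod 5): 11·t ≡ 2 − 10 = -8 (mod 5).
    Reduce coefficients mod 5: 1·t ≡ 2 (mod 5).
    So t ≡ 2 (mod 5).
    Then x = 10 + 11·2 = 32, valid modulo lcm(11, 5) = 55: x ≡ 32 (mod 55).
  Combine with x ≡ 1 (mod 8): since gcd(55, 8) = 1, we get a unique residue mod 440.
    Write x = 32 + 55·t and substitute into x ≡ 1 (mod 8): 55·t ≡ 1 − 32 = -31 (mod 8).
    Reduce coefficients mod 8: 7·t ≡ 1 (mod 8).
    The inverse of 7 mod 8 is 7 (since 7·7 = 49 = 6·8 + 1), so t ≡ 7·1 = 7 ≡ 7 (mod 8).
    Then x = 32 + 55·7 = 417, valid modulo lcm(55, 8) = 440: x ≡ 417 (mod 440).
Verify: 417 mod 11 = 10 ✓, 417 mod 5 = 2 ✓, 417 mod 8 = 1 ✓.

x ≡ 417 (mod 440).


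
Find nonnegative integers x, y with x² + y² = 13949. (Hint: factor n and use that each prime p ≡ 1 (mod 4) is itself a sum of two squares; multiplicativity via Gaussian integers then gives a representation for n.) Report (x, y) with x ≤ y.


Step 1: Factor n = 13949 = 13 · 29 · 37.
Step 2: Check the mod-4 condition on each prime factor: 13 ≡ 1 (mod 4), exponent 1; 29 ≡ 1 (mod 4), exponent 1; 37 ≡ 1 (mod 4), exponent 1.
All primes ≡ 3 (mod 4) appear to even exponent (or don't appear), so by the two-squares theorem n IS expressible as a sum of two squares.
Step 3: Build a representation. Here n = 13 · 29 · 37 is a product of primes ≡ 1 (mod 4). Each prime p ≡ 1 (mod 4) is itself a sum of two squares; find a² by testing p − a² for a perfect square:
  13: 13 − 1² = 12, 13 − 2² = 9 = 3² ⇒ 13 = 2² + 3².
  29: 29 − 1² = 28, 29 − 2² = 25 = 5² ⇒ 29 = 2² + 5².
  37: 37 − 1² = 36 = 6² ⇒ 37 = 1² + 6².
  Combine using the Brahmagupta–Fibonacci identity (a² + b²)(c² + d²) = (ac − bd)² + (ad + bc)² = (ac + bd)² + (ad − bc)²:
  13 · 29 = 377: from (2² + 3²)(2² + 5²), take (2·2 − 3·5, 2·5 + 3·2) = (4 − 15, 10 + 6) = (-11, 16); dropping signs (only squares matter) gives (11, 16); check 11² + 16² = 121 + 256 = 377 ✓.
  377 · 37 = 13949: from (11² + 16²)(1² + 6²), take (11·1 − 16·6, 11·6 + 16·1) = (11 − 96, 66 + 16) = (-85, 82); dropping signs (only squares matter) gives (85, 82); check 85² + 82² = 7225 + 6724 = 13949 ✓.
Step 4: Order so x ≤ y and verify: 82² + 85² = 6724 + 7225 = 13949 = n. ✓

n = 13949 = 82² + 85² (one valid representation with x ≤ y).


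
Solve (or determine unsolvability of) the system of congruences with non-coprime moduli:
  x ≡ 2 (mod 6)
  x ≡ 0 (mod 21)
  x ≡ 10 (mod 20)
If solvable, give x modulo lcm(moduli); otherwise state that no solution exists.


Moduli 6, 21, 20 are not pairwise coprime, so CRT works modulo lcm(m_i) when all pairwise compatibility conditions hold.
Pairwise compatibility: gcd(m_i, m_j) must divide a_i - a_j for every pair.
Merge one congruence at a time:
  Start: x ≡ 2 (mod 6).
  Combine with x ≡ 0 (mod 21): gcd(6, 21) = 3, and 0 - 2 = -2 is NOT divisible by 3.
    ⇒ system is inconsistent (no integer solution).

No solution (the system is inconsistent).


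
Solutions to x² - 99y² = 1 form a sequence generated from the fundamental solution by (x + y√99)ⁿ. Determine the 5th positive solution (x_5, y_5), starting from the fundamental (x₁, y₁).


Step 1: Find the fundamental solution (x₁, y₁) of x² - 99y² = 1.
  Expand √99 as a continued fraction. a₀ = ⌊√99⌋ = 9; iterate m_{k+1} = d_k·a_k − m_k, d_{k+1} = (99 − m_{k+1}²)/d_k, a_{k+1} = ⌊(a₀ + m_{k+1})/d_{k+1}⌋ (starting m₀ = 0, d₀ = 1), with convergents p_k = a_k·p_{k-1} + p_{k-2}, q_k = a_k·q_{k-1} + q_{k-2} (p₋₁ = 1, q₋₁ = 0):
  k = 0: a₀ = 9; p₀/q₀ = 9/1; p₀² − 99·q₀² = 81 − 99 = -18.
  k = 1: m = 9, d = 18, a = ⌊(9 + 9)/18⌋ = 1; p/q = (1·9 + 1)/(1·1 + 0) = 10/1; p² − 99·q² = 100 − 99 = 1.
  The first convergent with p² − 99·q² = 1 gives the fundamental solution (x₁, y₁) = (10, 1).
Step 2: Apply the recurrence (x_{n+1}, y_{n+1}) = (x₁x_n + 99y₁y_n, x₁y_n + y₁x_n) repeatedly.
  From (x_1, y_1) = (10, 1): x_2 = 10·10 + 99·1·1 = 199; y_2 = 10·1 + 1·10 = 20.
  From (x_2, y_2) = (199, 20): x_3 = 10·199 + 99·1·20 = 3970; y_3 = 10·20 + 1·199 = 399.
  From (x_3, y_3) = (3970, 399): x_4 = 10·3970 + 99·1·399 = 79201; y_4 = 10·399 + 1·3970 = 7960.
  From (x_4, y_4) = (79201, 7960): x_5 = 10·79201 + 99·1·7960 = 1580050; y_5 = 10·7960 + 1·79201 = 158801.
Step 3: Verify x_5² - 99·y_5² = 2496558002500 - 2496558002499 = 1 (should be 1). ✓

(x_1, y_1) = (10, 1); (x_5, y_5) = (1580050, 158801).


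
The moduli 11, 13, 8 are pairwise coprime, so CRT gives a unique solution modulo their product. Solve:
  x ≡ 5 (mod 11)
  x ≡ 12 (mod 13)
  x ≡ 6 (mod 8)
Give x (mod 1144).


Moduli 11, 13, 8 are pairwise coprime; by CRT there is a unique solution modulo M = 11 · 13 · 8 = 1144.
Solve pairwise, accumulating the modulus:
  Start with x ≡ 5 (mod 11).
  Combine with x ≡ 12 (mod 13): since gcd(11, 13) = 1, we get a unique residue mod 143.
    Write x = 5 + 11·t and substitute into x ≡ 12 (mod 13): 11·t ≡ 12 − 5 = 7 (mod 13).
    The inverse of 11 mod 13 is 6 (since 11·6 = 66 = 5·13 + 1), so t ≡ 6·7 = 42 ≡ 3 (mod 13).
    Then x = 5 + 11·3 = 38, valid modulo lcm(11, 13) = 143: x ≡ 38 (mod 143).
  Combine with x ≡ 6 (mod 8): since gcd(143, 8) = 1, we get a unique residue mod 1144.
    Write x = 38 + 143·t and substitute into x ≡ 6 (mod 8): 143·t ≡ 6 − 38 = -32 (mod 8).
    Reduce coefficients mod 8: 7·t ≡ 0 (mod 8).
    The inverse of 7 mod 8 is 7 (since 7·7 = 49 = 6·8 + 1), so t ≡ 7·0 = 0 ≡ 0 (mod 8).
    Then x = 38 + 143·0 = 38, valid modulo lcm(143, 8) = 1144: x ≡ 38 (mod 1144).
Verify: 38 mod 11 = 5 ✓, 38 mod 13 = 12 ✓, 38 mod 8 = 6 ✓.

x ≡ 38 (mod 1144).


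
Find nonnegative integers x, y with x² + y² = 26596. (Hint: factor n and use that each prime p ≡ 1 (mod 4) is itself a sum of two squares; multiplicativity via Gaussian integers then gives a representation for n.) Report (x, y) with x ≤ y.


Step 1: Factor n = 26596 = 2^2 · 61 · 109.
Step 2: Check the mod-4 condition on each prime factor: 2 = 2 (special); 61 ≡ 1 (mod 4), exponent 1; 109 ≡ 1 (mod 4), exponent 1.
All primes ≡ 3 (mod 4) appear to even exponent (or don't appear), so by the two-squares theorem n IS expressible as a sum of two squares.
Step 3: Build a representation. Group n = k² · m with k = 2 and m = 61 · 109 = 6649 (a product of primes ≡ 1 (mod 4)); a representation of m scales to one of n via (k·x)² + (k·y)² = k²(x² + y²). Each prime p ≡ 1 (mod 4) is itself a sum of two squares; find a² by testing p − a² for a perfect square:
  61: 61 − 1² = 60, 61 − 2² = 57, 61 − 3² = 52, 61 − 4² = 45, 61 − 5² = 36 = 6² ⇒ 61 = 5² + 6².
  109: 109 − 1² = 108, 109 − 2² = 105, 109 − 3² = 100 = 10² ⇒ 109 = 3² + 10².
  Combine using the Brahmagupta–Fibonacci identity (a² + b²)(c² + d²) = (ac − bd)² + (ad + bc)² = (ac + bd)² + (ad − bc)²:
  61 · 109 = 6649: from (5² + 6²)(3² + 10²), take (5·3 − 6·10, 5·10 + 6·3) = (15 − 60, 50 + 18) = (-45, 68); dropping signs (only squares matter) gives (45, 68); check 45² + 68² = 2025 + 4624 = 6649 ✓.
  Scale by k = 2: (2·45, 2·68) = (90, 136).
Step 4: Order so x ≤ y and verify: 90² + 136² = 8100 + 18496 = 26596 = n. ✓

n = 26596 = 90² + 136² (one valid representation with x ≤ y).


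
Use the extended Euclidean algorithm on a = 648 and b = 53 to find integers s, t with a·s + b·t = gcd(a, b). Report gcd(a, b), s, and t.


Euclidean algorithm on (648, 53) — divide until remainder is 0:
  648 = 12 · 53 + 12
  53 = 4 · 12 + 5
  12 = 2 · 5 + 2
  5 = 2 · 2 + 1
  2 = 2 · 1 + 0
gcd(648, 53) = 1.
Track Bezout coefficients alongside the remainders: start with r₀ = 648 = a·1 + b·0 (s = 1, t = 0) and r₁ = 53 = a·0 + b·1 (s = 0, t = 1); each new remainder r_{k+1} = r_{k-1} − q_k·r_k inherits s_{k+1} = s_{k-1} − q_k·s_k, t_{k+1} = t_{k-1} − q_k·t_k, so r_k = a·s_k + b·t_k at every step:
  q = 12: r = 12, s = 1 − 12·0 = 1, t = 0 − 12·1 = -12  (check: 648·1 + 53·(-12) = 12)
  q = 4: r = 5, s = 0 − 4·1 = -4, t = 1 − 4·(-12) = 49  (check: 648·(-4) + 53·49 = 5)
  q = 2: r = 2, s = 1 − 2·(-4) = 9, t = -12 − 2·49 = -110  (check: 648·9 + 53·(-110) = 2)
  q = 2: r = 1, s = -4 − 2·9 = -22, t = 49 − 2·(-110) = 269  (check: 648·(-22) + 53·269 = 1)
The row with r = 1 (the gcd) gives the Bezout coefficients s = -22, t = 269.
Result: 648 · (-22) + 53 · (269) = 1.

gcd(648, 53) = 1; s = -22, t = 269 (check: 648·(-22) + 53·269 = 1).


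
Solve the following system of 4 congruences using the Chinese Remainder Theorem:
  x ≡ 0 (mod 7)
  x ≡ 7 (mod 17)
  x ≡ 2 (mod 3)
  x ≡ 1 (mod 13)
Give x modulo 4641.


Product of moduli M = 7 · 17 · 3 · 13 = 4641.
Merge one congruence at a time:
  Start: x ≡ 0 (mod 7).
  Combine with x ≡ 7 (mod 17); new modulus lcm = 119.
    Write x = 0 + 7·t and substitute into x ≡ 7 (mod 17): 7·t ≡ 7 − 0 = 7 (mod 17).
    The inverse of 7 mod 17 is 5 (since 7·5 = 35 = 2·17 + 1), so t ≡ 5·7 = 35 ≡ 1 (mod 17).
    Then x = 0 + 7·1 = 7, valid modulo lcm(7, 17) = 119: x ≡ 7 (mod 119).
  Combine with x ≡ 2 (mod 3); new modulus lcm = 357.
    Write x = 7 + 119·t and substitute into x ≡ 2 (mod 3): 119·t ≡ 2 − 7 = -5 (mod 3).
    Reduce coefficients mod 3: 2·t ≡ 1 (mod 3).
    The inverse of 2 mod 3 is 2 (since 2·2 = 4 = 1·3 + 1), so t ≡ 2·1 = 2 ≡ 2 (mod 3).
    Then x = 7 + 119·2 = 245, valid modulo lcm(119, 3) = 357: x ≡ 245 (mod 357).
  Combine with x ≡ 1 (mod 13); new modulus lcm = 4641.
    Write x = 245 + 357·t and substitute into x ≡ 1 (mod 13): 357·t ≡ 1 − 245 = -244 (mod 13).
    Reduce coefficients mod 13: 6·t ≡ 3 (mod 13).
    The inverse of 6 mod 13 is 11 (since 6·11 = 66 = 5·13 + 1), so t ≡ 11·3 = 33 ≡ 7 (mod 13).
    Then x = 245 + 357·7 = 2744, valid modulo lcm(357, 13) = 4641: x ≡ 2744 (mod 4641).
Verify against each original: 2744 mod 7 = 0, 2744 mod 17 = 7, 2744 mod 3 = 2, 2744 mod 13 = 1.

x ≡ 2744 (mod 4641).


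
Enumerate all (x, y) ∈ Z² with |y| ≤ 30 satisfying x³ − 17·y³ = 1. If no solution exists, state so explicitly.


The equation is x³ - 17y³ = 1. For fixed y, x³ = 17·y³ + 1, so a solution requires the RHS to be a perfect cube.
Strategy: iterate y from -30 to 30, compute RHS = 17·y³ + 1, and check whether it is a (positive or negative) perfect cube.
Check small values of y:
  y = 0: RHS = 1 = (1)³ ⇒ x = 1 works.
  y = 1: RHS = 18 is not a perfect cube.
  y = -1: RHS = -16 is not a perfect cube.
  y = 2: RHS = 137 is not a perfect cube.
  y = -2: RHS = -135 is not a perfect cube.
  y = 3: RHS = 460 is not a perfect cube.
  y = -3: RHS = -458 is not a perfect cube.
Continuing, at y = 7: RHS = 5832 = (18)³ ⇒ x = 18 works.
Searching the remaining y in |y| ≤ 30 finds no further solutions.
Collected solutions: (1, 0), (18, 7).

Solutions (with |y| ≤ 30): (1, 0), (18, 7).


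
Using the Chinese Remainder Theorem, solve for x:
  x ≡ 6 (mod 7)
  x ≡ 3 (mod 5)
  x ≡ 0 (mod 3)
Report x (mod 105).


Moduli 7, 5, 3 are pairwise coprime; by CRT there is a unique solution modulo M = 7 · 5 · 3 = 105.
Solve pairwise, accumulating the modulus:
  Start with x ≡ 6 (mod 7).
  Combine with x ≡ 3 (mod 5): since gcd(7, 5) = 1, we get a unique residue mod 35.
    Write x = 6 + 7·t and substitute into x ≡ 3 (mod 5): 7·t ≡ 3 − 6 = -3 (mod 5).
    Reduce coefficients mod 5: 2·t ≡ 2 (mod 5).
    The inverse of 2 mod 5 is 3 (since 2·3 = 6 = 1·5 + 1), so t ≡ 3·2 = 6 ≡ 1 (mod 5).
    Then x = 6 + 7·1 = 13, valid modulo lcm(7, 5) = 35: x ≡ 13 (mod 35).
  Combine with x ≡ 0 (mod 3): since gcd(35, 3) = 1, we get a unique residue mod 105.
    Write x = 13 + 35·t and substitute into x ≡ 0 (mod 3): 35·t ≡ 0 − 13 = -13 (mod 3).
    Reduce coefficients mod 3: 2·t ≡ 2 (mod 3).
    The inverse of 2 mod 3 is 2 (since 2·2 = 4 = 1·3 + 1), so t ≡ 2·2 = 4 ≡ 1 (mod 3).
    Then x = 13 + 35·1 = 48, valid modulo lcm(35, 3) = 105: x ≡ 48 (mod 105).
Verify: 48 mod 7 = 6 ✓, 48 mod 5 = 3 ✓, 48 mod 3 = 0 ✓.

x ≡ 48 (mod 105).


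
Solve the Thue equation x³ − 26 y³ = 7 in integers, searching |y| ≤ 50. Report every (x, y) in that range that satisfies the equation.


The equation is x³ - 26y³ = 7. For fixed y, x³ = 26·y³ + 7, so a solution requires the RHS to be a perfect cube.
Strategy: iterate y from -50 to 50, compute RHS = 26·y³ + 7, and check whether it is a (positive or negative) perfect cube.
Check small values of y:
  y = 0: RHS = 7 is not a perfect cube.
  y = 1: RHS = 33 is not a perfect cube.
  y = -1: RHS = -19 is not a perfect cube.
  y = 2: RHS = 215 is not a perfect cube.
  y = -2: RHS = -201 is not a perfect cube.
  y = 3: RHS = 709 is not a perfect cube.
  y = -3: RHS = -695 is not a perfect cube.
Continuing the search up to |y| = 50 finds no solutions either.
No (x, y) in the scanned range satisfies the equation.

No integer solutions with |y| ≤ 50.


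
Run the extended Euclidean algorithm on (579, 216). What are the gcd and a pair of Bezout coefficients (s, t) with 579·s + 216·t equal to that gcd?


Euclidean algorithm on (579, 216) — divide until remainder is 0:
  579 = 2 · 216 + 147
  216 = 1 · 147 + 69
  147 = 2 · 69 + 9
  69 = 7 · 9 + 6
  9 = 1 · 6 + 3
  6 = 2 · 3 + 0
gcd(579, 216) = 3.
Track Bezout coefficients alongside the remainders: start with r₀ = 579 = a·1 + b·0 (s = 1, t = 0) and r₁ = 216 = a·0 + b·1 (s = 0, t = 1); each new remainder r_{k+1} = r_{k-1} − q_k·r_k inherits s_{k+1} = s_{k-1} − q_k·s_k, t_{k+1} = t_{k-1} − q_k·t_k, so r_k = a·s_k + b·t_k at every step:
  q = 2: r = 147, s = 1 − 2·0 = 1, t = 0 − 2·1 = -2  (check: 579·1 + 216·(-2) = 147)
  q = 1: r = 69, s = 0 − 1·1 = -1, t = 1 − 1·(-2) = 3  (check: 579·(-1) + 216·3 = 69)
  q = 2: r = 9, s = 1 − 2·(-1) = 3, t = -2 − 2·3 = -8  (check: 579·3 + 216·(-8) = 9)
  q = 7: r = 6, s = -1 − 7·3 = -22, t = 3 − 7·(-8) = 59  (check: 579·(-22) + 216·59 = 6)
  q = 1: r = 3, s = 3 − 1·(-22) = 25, t = -8 − 1·59 = -67  (check: 579·25 + 216·(-67) = 3)
The row with r = 3 (the gcd) gives the Bezout coefficients s = 25, t = -67.
Result: 579 · (25) + 216 · (-67) = 3.

gcd(579, 216) = 3; s = 25, t = -67 (check: 579·25 + 216·(-67) = 3).


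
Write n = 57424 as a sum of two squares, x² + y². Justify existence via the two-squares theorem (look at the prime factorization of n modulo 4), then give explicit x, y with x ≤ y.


Step 1: Factor n = 57424 = 2^4 · 37 · 97.
Step 2: Check the mod-4 condition on each prime factor: 2 = 2 (special); 37 ≡ 1 (mod 4), exponent 1; 97 ≡ 1 (mod 4), exponent 1.
All primes ≡ 3 (mod 4) appear to even exponent (or don't appear), so by the two-squares theorem n IS expressible as a sum of two squares.
Step 3: Build a representation. Group n = k² · m with k = 4 and m = 37 · 97 = 3589 (a product of primes ≡ 1 (mod 4)); a representation of m scales to one of n via (k·x)² + (k·y)² = k²(x² + y²). Each prime p ≡ 1 (mod 4) is itself a sum of two squares; find a² by testing p − a² for a perfect square:
  37: 37 − 1² = 36 = 6² ⇒ 37 = 1² + 6².
  97: 97 − 1² = 96, 97 − 2² = 93, 97 − 3² = 88, 97 − 4² = 81 = 9² ⇒ 97 = 4² + 9².
  Combine using the Brahmagupta–Fibonacci identity (a² + b²)(c² + d²) = (ac − bd)² + (ad + bc)² = (ac + bd)² + (ad − bc)²:
  37 · 97 = 3589: from (1² + 6²)(4² + 9²), take (1·4 − 6·9, 1·9 + 6·4) = (4 − 54, 9 + 24) = (-50, 33); dropping signs (only squares matter) gives (50, 33); check 50² + 33² = 2500 + 1089 = 3589 ✓.
  Scale by k = 4: (4·50, 4·33) = (200, 132).
Step 4: Order so x ≤ y and verify: 132² + 200² = 17424 + 40000 = 57424 = n. ✓

n = 57424 = 132² + 200² (one valid representation with x ≤ y).


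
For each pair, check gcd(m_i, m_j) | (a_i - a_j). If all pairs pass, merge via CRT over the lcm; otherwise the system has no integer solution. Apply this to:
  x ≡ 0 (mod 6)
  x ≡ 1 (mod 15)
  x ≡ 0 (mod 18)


Moduli 6, 15, 18 are not pairwise coprime, so CRT works modulo lcm(m_i) when all pairwise compatibility conditions hold.
Pairwise compatibility: gcd(m_i, m_j) must divide a_i - a_j for every pair.
Merge one congruence at a time:
  Start: x ≡ 0 (mod 6).
  Combine with x ≡ 1 (mod 15): gcd(6, 15) = 3, and 1 - 0 = 1 is NOT divisible by 3.
    ⇒ system is inconsistent (no integer solution).

No solution (the system is inconsistent).


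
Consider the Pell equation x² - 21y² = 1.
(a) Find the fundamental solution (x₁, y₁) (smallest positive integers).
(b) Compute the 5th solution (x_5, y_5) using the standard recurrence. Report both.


Step 1: Find the fundamental solution (x₁, y₁) of x² - 21y² = 1.
  Expand √21 as a continued fraction. a₀ = ⌊√21⌋ = 4; iterate m_{k+1} = d_k·a_k − m_k, d_{k+1} = (21 − m_{k+1}²)/d_k, a_{k+1} = ⌊(a₀ + m_{k+1})/d_{k+1}⌋ (starting m₀ = 0, d₀ = 1), with convergents p_k = a_k·p_{k-1} + p_{k-2}, q_k = a_k·q_{k-1} + q_{k-2} (p₋₁ = 1, q₋₁ = 0):
  k = 0: a₀ = 4; p₀/q₀ = 4/1; p₀² − 21·q₀² = 16 − 21 = -5.
  k = 1: m = 4, d = 5, a = ⌊(4 + 4)/5⌋ = 1; p/q = (1·4 + 1)/(1·1 + 0) = 5/1; p² − 21·q² = 25 − 21 = 4.
  k = 2: m = 1, d = 4, a = ⌊(4 + 1)/4⌋ = 1; p/q = (1·5 + 4)/(1·1 + 1) = 9/2; p² − 21·q² = 81 − 84 = -3.
  k = 3: m = 3, d = 3, a = ⌊(4 + 3)/3⌋ = 2; p/q = (2·9 + 5)/(2·2 + 1) = 23/5; p² − 21·q² = 529 − 525 = 4.
  k = 4: m = 3, d = 4, a = ⌊(4 + 3)/4⌋ = 1; p/q = (1·23 + 9)/(1·5 + 2) = 32/7; p² − 21·q² = 1024 − 1029 = -5.
  k = 5: m = 1, d = 5, a = ⌊(4 + 1)/5⌋ = 1; p/q = (1·32 + 23)/(1·7 + 5) = 55/12; p² − 21·q² = 3025 − 3024 = 1.
  The first convergent with p² − 21·q² = 1 gives the fundamental solution (x₁, y₁) = (55, 12).
Step 2: Apply the recurrence (x_{n+1}, y_{n+1}) = (x₁x_n + 21y₁y_n, x₁y_n + y₁x_n) repeatedly.
  From (x_1, y_1) = (55, 12): x_2 = 55·55 + 21·12·12 = 6049; y_2 = 55·12 + 12·55 = 1320.
  From (x_2, y_2) = (6049, 1320): x_3 = 55·6049 + 21·12·1320 = 665335; y_3 = 55·1320 + 12·6049 = 145188.
  From (x_3, y_3) = (665335, 145188): x_4 = 55·665335 + 21·12·145188 = 73180801; y_4 = 55·145188 + 12·665335 = 15969360.
  From (x_4, y_4) = (73180801, 15969360): x_5 = 55·73180801 + 21·12·15969360 = 8049222775; y_5 = 55·15969360 + 12·73180801 = 1756484412.
Step 3: Verify x_5² - 21·y_5² = 64789987281578700625 - 64789987281578700624 = 1 (should be 1). ✓

(x_1, y_1) = (55, 12); (x_5, y_5) = (8049222775, 1756484412).


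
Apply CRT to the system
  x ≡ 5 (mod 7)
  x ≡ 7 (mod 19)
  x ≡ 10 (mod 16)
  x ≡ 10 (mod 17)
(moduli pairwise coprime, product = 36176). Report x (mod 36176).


Product of moduli M = 7 · 19 · 16 · 17 = 36176.
Merge one congruence at a time:
  Start: x ≡ 5 (mod 7).
  Combine with x ≡ 7 (mod 19); new modulus lcm = 133.
    Write x = 5 + 7·t and substitute into x ≡ 7 (mod 19): 7·t ≡ 7 − 5 = 2 (mod 19).
    The inverse of 7 mod 19 is 11 (since 7·11 = 77 = 4·19 + 1), so t ≡ 11·2 = 22 ≡ 3 (mod 19).
    Then x = 5 + 7·3 = 26, valid modulo lcm(7, 19) = 133: x ≡ 26 (mod 133).
  Combine with x ≡ 10 (mod 16); new modulus lcm = 2128.
    Write x = 26 + 133·t and substitute into x ≡ 10 (mod 16): 133·t ≡ 10 − 26 = -16 (mod 16).
    Reduce coefficients mod 16: 5·t ≡ 0 (mod 16).
    The inverse of 5 mod 16 is 13 (since 5·13 = 65 = 4·16 + 1), so t ≡ 13·0 = 0 ≡ 0 (mod 16).
    Then x = 26 + 133·0 = 26, valid modulo lcm(133, 16) = 2128: x ≡ 26 (mod 2128).
  Combine with x ≡ 10 (mod 17); new modulus lcm = 36176.
    Write x = 26 + 2128·t and substitute into x ≡ 10 (mod 17): 2128·t ≡ 10 − 26 = -16 (mod 17).
    Reduce coefficients mod 17: 3·t ≡ 1 (mod 17).
    The inverse of 3 mod 17 is 6 (since 3·6 = 18 = 1·17 + 1), so t ≡ 6·1 = 6 ≡ 6 (mod 17).
    Then x = 26 + 2128·6 = 12794, valid modulo lcm(2128, 17) = 36176: x ≡ 12794 (mod 36176).
Verify against each original: 12794 mod 7 = 5, 12794 mod 19 = 7, 12794 mod 16 = 10, 12794 mod 17 = 10.

x ≡ 12794 (mod 36176).


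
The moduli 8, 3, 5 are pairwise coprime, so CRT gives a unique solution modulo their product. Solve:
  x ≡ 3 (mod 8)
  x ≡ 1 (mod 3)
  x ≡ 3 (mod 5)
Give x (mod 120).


Moduli 8, 3, 5 are pairwise coprime; by CRT there is a unique solution modulo M = 8 · 3 · 5 = 120.
Solve pairwise, accumulating the modulus:
  Start with x ≡ 3 (mod 8).
  Combine with x ≡ 1 (mod 3): since gcd(8, 3) = 1, we get a unique residue mod 24.
    Write x = 3 + 8·t and substitute into x ≡ 1 (mod 3): 8·t ≡ 1 − 3 = -2 (mod 3).
    Reduce coefficients mod 3: 2·t ≡ 1 (mod 3).
    The inverse of 2 mod 3 is 2 (since 2·2 = 4 = 1·3 + 1), so t ≡ 2·1 = 2 ≡ 2 (mod 3).
    Then x = 3 + 8·2 = 19, valid modulo lcm(8, 3) = 24: x ≡ 19 (mod 24).
  Combine with x ≡ 3 (mod 5): since gcd(24, 5) = 1, we get a unique residue mod 120.
    Write x = 19 + 24·t and substitute into x ≡ 3 (mod 5): 24·t ≡ 3 − 19 = -16 (mod 5).
    Reduce coefficients mod 5: 4·t ≡ 4 (mod 5).
    The inverse of 4 mod 5 is 4 (since 4·4 = 16 = 3·5 + 1), so t ≡ 4·4 = 16 ≡ 1 (mod 5).
    Then x = 19 + 24·1 = 43, valid modulo lcm(24, 5) = 120: x ≡ 43 (mod 120).
Verify: 43 mod 8 = 3 ✓, 43 mod 3 = 1 ✓, 43 mod 5 = 3 ✓.

x ≡ 43 (mod 120).


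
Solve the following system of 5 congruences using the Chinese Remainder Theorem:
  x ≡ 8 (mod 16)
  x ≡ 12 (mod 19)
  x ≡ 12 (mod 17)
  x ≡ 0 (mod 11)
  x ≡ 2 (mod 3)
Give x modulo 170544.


Product of moduli M = 16 · 19 · 17 · 11 · 3 = 170544.
Merge one congruence at a time:
  Start: x ≡ 8 (mod 16).
  Combine with x ≡ 12 (mod 19); new modulus lcm = 304.
    Write x = 8 + 16·t and substitute into x ≡ 12 (mod 19): 16·t ≡ 12 − 8 = 4 (mod 19).
    The inverse of 16 mod 19 is 6 (since 16·6 = 96 = 5·19 + 1), so t ≡ 6·4 = 24 ≡ 5 (mod 19).
    Then x = 8 + 16·5 = 88, valid modulo lcm(16, 19) = 304: x ≡ 88 (mod 304).
  Combine with x ≡ 12 (mod 17); new modulus lcm = 5168.
    Write x = 88 + 304·t and substitute into x ≡ 12 (mod 17): 304·t ≡ 12 − 88 = -76 (mod 17).
    Reduce coefficients mod 17: 15·t ≡ 9 (mod 17).
    The inverse of 15 mod 17 is 8 (since 15·8 = 120 = 7·17 + 1), so t ≡ 8·9 = 72 ≡ 4 (mod 17).
    Then x = 88 + 304·4 = 1304, valid modulo lcm(304, 17) = 5168: x ≡ 1304 (mod 5168).
  Combine with x ≡ 0 (mod 11); new modulus lcm = 56848.
    Write x = 1304 + 5168·t and substitute into x ≡ 0 (mod 11): 5168·t ≡ 0 − 1304 = -1304 (mod 11).
    Reduce coefficients mod 11: 9·t ≡ 5 (mod 11).
    The inverse of 9 mod 11 is 5 (since 9·5 = 45 = 4·11 + 1), so t ≡ 5·5 = 25 ≡ 3 (mod 11).
    Then x = 1304 + 5168·3 = 16808, valid modulo lcm(5168, 11) = 56848: x ≡ 16808 (mod 56848).
  Combine with x ≡ 2 (mod 3); new modulus lcm = 170544.
    Write x = 16808 + 56848·t and substitute into x ≡ 2 (mod 3): 56848·t ≡ 2 − 16808 = -16806 (mod 3).
    Reduce coefficients mod 3: 1·t ≡ 0 (mod 3).
    So t ≡ 0 (mod 3).
    Then x = 16808 + 56848·0 = 16808, valid modulo lcm(56848, 3) = 170544: x ≡ 16808 (mod 170544).
Verify against each original: 16808 mod 16 = 8, 16808 mod 19 = 12, 16808 mod 17 = 12, 16808 mod 11 = 0, 16808 mod 3 = 2.

x ≡ 16808 (mod 170544).


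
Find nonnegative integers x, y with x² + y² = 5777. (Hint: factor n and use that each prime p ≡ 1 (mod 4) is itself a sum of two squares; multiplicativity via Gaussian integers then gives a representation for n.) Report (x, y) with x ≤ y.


Step 1: Factor n = 5777 = 53 · 109.
Step 2: Check the mod-4 condition on each prime factor: 53 ≡ 1 (mod 4), exponent 1; 109 ≡ 1 (mod 4), exponent 1.
All primes ≡ 3 (mod 4) appear to even exponent (or don't appear), so by the two-squares theorem n IS expressible as a sum of two squares.
Step 3: Build a representation. Here n = 53 · 109 is a product of primes ≡ 1 (mod 4). Each prime p ≡ 1 (mod 4) is itself a sum of two squares; find a² by testing p − a² for a perfect square:
  53: 53 − 1² = 52, 53 − 2² = 49 = 7² ⇒ 53 = 2² + 7².
  109: 109 − 1² = 108, 109 − 2² = 105, 109 − 3² = 100 = 10² ⇒ 109 = 3² + 10².
  Combine using the Brahmagupta–Fibonacci identity (a² + b²)(c² + d²) = (ac − bd)² + (ad + bc)² = (ac + bd)² + (ad − bc)²:
  53 · 109 = 5777: from (2² + 7²)(3² + 10²), take (2·3 − 7·10, 2·10 + 7·3) = (6 − 70, 20 + 21) = (-64, 41); dropping signs (only squares matter) gives (64, 41); check 64² + 41² = 4096 + 1681 = 5777 ✓.
Step 4: Order so x ≤ y and verify: 41² + 64² = 1681 + 4096 = 5777 = n. ✓

n = 5777 = 41² + 64² (one valid representation with x ≤ y).


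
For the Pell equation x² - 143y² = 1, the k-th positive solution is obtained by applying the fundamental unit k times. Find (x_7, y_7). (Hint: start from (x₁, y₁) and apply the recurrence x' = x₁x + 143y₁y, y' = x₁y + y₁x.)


Step 1: Find the fundamental solution (x₁, y₁) of x² - 143y² = 1.
  Expand √143 as a continued fraction. a₀ = ⌊√143⌋ = 11; iterate m_{k+1} = d_k·a_k − m_k, d_{k+1} = (143 − m_{k+1}²)/d_k, a_{k+1} = ⌊(a₀ + m_{k+1})/d_{k+1}⌋ (starting m₀ = 0, d₀ = 1), with convergents p_k = a_k·p_{k-1} + p_{k-2}, q_k = a_k·q_{k-1} + q_{k-2} (p₋₁ = 1, q₋₁ = 0):
  k = 0: a₀ = 11; p₀/q₀ = 11/1; p₀² − 143·q₀² = 121 − 143 = -22.
  k = 1: m = 11, d = 22, a = ⌊(11 + 11)/22⌋ = 1; p/q = (1·11 + 1)/(1·1 + 0) = 12/1; p² − 143·q² = 144 − 143 = 1.
  The first convergent with p² − 143·q² = 1 gives the fundamental solution (x₁, y₁) = (12, 1).
Step 2: Apply the recurrence (x_{n+1}, y_{n+1}) = (x₁x_n + 143y₁y_n, x₁y_n + y₁x_n) repeatedly.
  From (x_1, y_1) = (12, 1): x_2 = 12·12 + 143·1·1 = 287; y_2 = 12·1 + 1·12 = 24.
  From (x_2, y_2) = (287, 24): x_3 = 12·287 + 143·1·24 = 6876; y_3 = 12·24 + 1·287 = 575.
  From (x_3, y_3) = (6876, 575): x_4 = 12·6876 + 143·1·575 = 164737; y_4 = 12·575 + 1·6876 = 13776.
  From (x_4, y_4) = (164737, 13776): x_5 = 12·164737 + 143·1·13776 = 3946812; y_5 = 12·13776 + 1·164737 = 330049.
  From (x_5, y_5) = (3946812, 330049): x_6 = 12·3946812 + 143·1·330049 = 94558751; y_6 = 12·330049 + 1·3946812 = 7907400.
  From (x_6, y_6) = (94558751, 7907400): x_7 = 12·94558751 + 143·1·7907400 = 2265463212; y_7 = 12·7907400 + 1·94558751 = 189447551.
Step 3: Verify x_7² - 143·y_7² = 5132323564925356944 - 5132323564925356943 = 1 (should be 1). ✓

(x_1, y_1) = (12, 1); (x_7, y_7) = (2265463212, 189447551).


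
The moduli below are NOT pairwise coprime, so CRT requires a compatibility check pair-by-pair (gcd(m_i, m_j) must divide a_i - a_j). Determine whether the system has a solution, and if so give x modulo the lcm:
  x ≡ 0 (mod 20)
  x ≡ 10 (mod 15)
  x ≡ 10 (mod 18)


Moduli 20, 15, 18 are not pairwise coprime, so CRT works modulo lcm(m_i) when all pairwise compatibility conditions hold.
Pairwise compatibility: gcd(m_i, m_j) must divide a_i - a_j for every pair.
Merge one congruence at a time:
  Start: x ≡ 0 (mod 20).
  Combine with x ≡ 10 (mod 15): gcd(20, 15) = 5; 10 - 0 = 10, which IS divisible by 5, so compatible.
    Write x = 0 + 20·t and substitute into x ≡ 10 (mod 15): 20·t ≡ 10 − 0 = 10 (mod 15).
    Divide the congruence (and modulus) by g = 5: 4·t ≡ 2 (mod 3).
    Reduce coefficients mod 3: 1·t ≡ 2 (mod 3).
    So t ≡ 2 (mod 3).
    Then x = 0 + 20·2 = 40, valid modulo lcm(20, 15) = 60: x ≡ 40 (mod 60).
  Combine with x ≡ 10 (mod 18): gcd(60, 18) = 6; 10 - 40 = -30, which IS divisible by 6, so compatible.
    Write x = 40 + 60·t and substitute into x ≡ 10 (mod 18): 60·t ≡ 10 − 40 = -30 (mod 18).
    Divide the congruence (and modulus) by g = 6: 10·t ≡ -5 (mod 3).
    Reduce coefficients mod 3: 1·t ≡ 1 (mod 3).
    So t ≡ 1 (mod 3).
    Then x = 40 + 60·1 = 100, valid modulo lcm(60, 18) = 180: x ≡ 100 (mod 180).
Verify: 100 mod 20 = 0, 100 mod 15 = 10, 100 mod 18 = 10.

x ≡ 100 (mod 180).


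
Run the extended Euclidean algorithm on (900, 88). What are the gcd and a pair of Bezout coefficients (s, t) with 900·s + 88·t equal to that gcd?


Euclidean algorithm on (900, 88) — divide until remainder is 0:
  900 = 10 · 88 + 20
  88 = 4 · 20 + 8
  20 = 2 · 8 + 4
  8 = 2 · 4 + 0
gcd(900, 88) = 4.
Track Bezout coefficients alongside the remainders: start with r₀ = 900 = a·1 + b·0 (s = 1, t = 0) and r₁ = 88 = a·0 + b·1 (s = 0, t = 1); each new remainder r_{k+1} = r_{k-1} − q_k·r_k inherits s_{k+1} = s_{k-1} − q_k·s_k, t_{k+1} = t_{k-1} − q_k·t_k, so r_k = a·s_k + b·t_k at every step:
  q = 10: r = 20, s = 1 − 10·0 = 1, t = 0 − 10·1 = -10  (check: 900·1 + 88·(-10) = 20)
  q = 4: r = 8, s = 0 − 4·1 = -4, t = 1 − 4·(-10) = 41  (check: 900·(-4) + 88·41 = 8)
  q = 2: r = 4, s = 1 − 2·(-4) = 9, t = -10 − 2·41 = -92  (check: 900·9 + 88·(-92) = 4)
The row with r = 4 (the gcd) gives the Bezout coefficients s = 9, t = -92.
Result: 900 · (9) + 88 · (-92) = 4.

gcd(900, 88) = 4; s = 9, t = -92 (check: 900·9 + 88·(-92) = 4).


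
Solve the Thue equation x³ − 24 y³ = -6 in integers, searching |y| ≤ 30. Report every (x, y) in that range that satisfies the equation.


The equation is x³ - 24y³ = -6. For fixed y, x³ = 24·y³ − 6, so a solution requires the RHS to be a perfect cube.
Strategy: iterate y from -30 to 30, compute RHS = 24·y³ − 6, and check whether it is a (positive or negative) perfect cube.
Check small values of y:
  y = 0: RHS = -6 is not a perfect cube.
  y = 1: RHS = 18 is not a perfect cube.
  y = -1: RHS = -30 is not a perfect cube.
  y = 2: RHS = 186 is not a perfect cube.
  y = -2: RHS = -198 is not a perfect cube.
  y = 3: RHS = 642 is not a perfect cube.
  y = -3: RHS = -654 is not a perfect cube.
Continuing the search up to |y| = 30 finds no solutions either.
No (x, y) in the scanned range satisfies the equation.

No integer solutions with |y| ≤ 30.


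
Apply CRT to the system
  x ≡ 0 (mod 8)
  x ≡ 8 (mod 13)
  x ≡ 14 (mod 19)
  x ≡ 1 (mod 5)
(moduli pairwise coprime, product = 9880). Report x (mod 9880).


Product of moduli M = 8 · 13 · 19 · 5 = 9880.
Merge one congruence at a time:
  Start: x ≡ 0 (mod 8).
  Combine with x ≡ 8 (mod 13); new modulus lcm = 104.
    Write x = 0 + 8·t and substitute into x ≡ 8 (mod 13): 8·t ≡ 8 − 0 = 8 (mod 13).
    The inverse of 8 mod 13 is 5 (since 8·5 = 40 = 3·13 + 1), so t ≡ 5·8 = 40 ≡ 1 (mod 13).
    Then x = 0 + 8·1 = 8, valid modulo lcm(8, 13) = 104: x ≡ 8 (mod 104).
  Combine with x ≡ 14 (mod 19); new modulus lcm = 1976.
    Write x = 8 + 104·t and substitute into x ≡ 14 (mod 19): 104·t ≡ 14 − 8 = 6 (mod 19).
    Reduce coefficients mod 19: 9·t ≡ 6 (mod 19).
    The inverse of 9 mod 19 is 17 (since 9·17 = 153 = 8·19 + 1), so t ≡ 17·6 = 102 ≡ 7 (mod 19).
    Then x = 8 + 104·7 = 736, valid modulo lcm(104, 19) = 1976: x ≡ 736 (mod 1976).
  Combine with x ≡ 1 (mod 5); new modulus lcm = 9880.
    Write x = 736 + 1976·t and substitute into x ≡ 1 (mod 5): 1976·t ≡ 1 − 736 = -735 (mod 5).
    Reduce coefficients mod 5: 1·t ≡ 0 (mod 5).
    So t ≡ 0 (mod 5).
    Then x = 736 + 1976·0 = 736, valid modulo lcm(1976, 5) = 9880: x ≡ 736 (mod 9880).
Verify against each original: 736 mod 8 = 0, 736 mod 13 = 8, 736 mod 19 = 14, 736 mod 5 = 1.

x ≡ 736 (mod 9880).


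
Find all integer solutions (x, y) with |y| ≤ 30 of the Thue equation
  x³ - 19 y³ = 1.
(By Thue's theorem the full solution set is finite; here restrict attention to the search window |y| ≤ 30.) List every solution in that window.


The equation is x³ - 19y³ = 1. For fixed y, x³ = 19·y³ + 1, so a solution requires the RHS to be a perfect cube.
Strategy: iterate y from -30 to 30, compute RHS = 19·y³ + 1, and check whether it is a (positive or negative) perfect cube.
Check small values of y:
  y = 0: RHS = 1 = (1)³ ⇒ x = 1 works.
  y = 1: RHS = 20 is not a perfect cube.
  y = -1: RHS = -18 is not a perfect cube.
  y = 2: RHS = 153 is not a perfect cube.
  y = -2: RHS = -151 is not a perfect cube.
  y = 3: RHS = 514 is not a perfect cube.
  y = -3: RHS = -512 = (-8)³ ⇒ x = -8 works.
Continuing the search up to |y| = 30 finds no further solutions beyond those listed.
Collected solutions: (1, 0), (-8, -3).

Solutions (with |y| ≤ 30): (1, 0), (-8, -3).


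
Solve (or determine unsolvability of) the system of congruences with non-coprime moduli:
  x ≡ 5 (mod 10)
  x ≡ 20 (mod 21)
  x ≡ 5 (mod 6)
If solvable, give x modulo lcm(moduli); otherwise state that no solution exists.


Moduli 10, 21, 6 are not pairwise coprime, so CRT works modulo lcm(m_i) when all pairwise compatibility conditions hold.
Pairwise compatibility: gcd(m_i, m_j) must divide a_i - a_j for every pair.
Merge one congruence at a time:
  Start: x ≡ 5 (mod 10).
  Combine with x ≡ 20 (mod 21): gcd(10, 21) = 1; 20 - 5 = 15, which IS divisible by 1, so compatible.
    Write x = 5 + 10·t and substitute into x ≡ 20 (mod 21): 10·t ≡ 20 − 5 = 15 (mod 21).
    The inverse of 10 mod 21 is 19 (since 10·19 = 190 = 9·21 + 1), so t ≡ 19·15 = 285 ≡ 12 (mod 21).
    Then x = 5 + 10·12 = 125, valid modulo lcm(10, 21) = 210: x ≡ 125 (mod 210).
  Combine with x ≡ 5 (mod 6): gcd(210, 6) = 6; 5 - 125 = -120, which IS divisible by 6, so compatible.
    Write x = 125 + 210·t and substitute into x ≡ 5 (mod 6): 210·t ≡ 5 − 125 = -120 (mod 6).
    Divide the congruence (and modulus) by g = 6: 35·t ≡ -20 (mod 1).
    Modulo 1 every t works; take t = 0.
    Then x = 125 + 210·0 = 125, valid modulo lcm(210, 6) = 210: x ≡ 125 (mod 210).
Verify: 125 mod 10 = 5, 125 mod 21 = 20, 125 mod 6 = 5.

x ≡ 125 (mod 210).
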